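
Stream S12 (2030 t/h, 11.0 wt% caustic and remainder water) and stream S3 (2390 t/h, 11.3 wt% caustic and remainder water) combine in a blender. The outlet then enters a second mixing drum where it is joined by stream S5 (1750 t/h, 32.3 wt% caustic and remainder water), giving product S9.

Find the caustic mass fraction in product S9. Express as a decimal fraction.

Overall, product flow = 6170 t/h.
caustic in = 2030×0.110 + 2390×0.113 + 1750×0.323 = 1058.6 t/h.
caustic fraction in S9 = 0.172.

0.172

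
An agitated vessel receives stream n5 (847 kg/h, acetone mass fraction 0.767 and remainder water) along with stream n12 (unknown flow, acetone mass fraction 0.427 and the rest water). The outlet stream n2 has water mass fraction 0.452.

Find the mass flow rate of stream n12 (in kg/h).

Let n12 be the unknown flow. Total out = 847 + n12.
water balance: 197.35 + 0.573·n12 = 0.452·(847 + n12)
(0.573 − 0.452)·n12 = 0.452×847 − 197.35 = 185.49
n12 = 185.49 / 0.121 = 1533 kg/h

1533 kg/h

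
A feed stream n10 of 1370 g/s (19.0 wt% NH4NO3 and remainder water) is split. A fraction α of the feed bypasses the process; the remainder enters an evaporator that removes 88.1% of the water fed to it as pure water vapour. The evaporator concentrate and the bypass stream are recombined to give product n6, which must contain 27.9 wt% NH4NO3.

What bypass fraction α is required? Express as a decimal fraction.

All 1370×0.190 = 260.3 g/s of NH4NO3 reaches n6, so n6 = 260.3/0.279 = 932.97 g/s and vapour = 437.03 g/s.
The evaporator receives (1−α)·1370 of feed at 0.810 water and removes 0.881 of that water:
0.881×0.810×(1−α)×1370 = 437.03
(1−α) = 437.03/977.65 = 0.4470;  α = 0.5530.

0.553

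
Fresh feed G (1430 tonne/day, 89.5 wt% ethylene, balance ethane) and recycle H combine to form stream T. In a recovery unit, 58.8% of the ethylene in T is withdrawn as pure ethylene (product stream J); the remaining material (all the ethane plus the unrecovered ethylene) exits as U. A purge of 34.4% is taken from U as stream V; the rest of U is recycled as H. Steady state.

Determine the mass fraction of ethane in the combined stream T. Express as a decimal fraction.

ethane enters only via G and leaves only via the purge: 1430×0.105 = 0.344×(ethane in U), and the recovery unit passes all ethane, so ethane in T = ethane in U = 436.48 tonne/day.
ethylene in T: m_A = 1430×0.895 + (1−0.344)·(1−0.588)·m_A, so m_A = 1279.9/0.7297 = 1753.9 tonne/day.
T = 1753.9 + 436.48 = 2190.4 tonne/day.
ethane fraction in T = 436.48/2190.4 = 0.1993.

0.1993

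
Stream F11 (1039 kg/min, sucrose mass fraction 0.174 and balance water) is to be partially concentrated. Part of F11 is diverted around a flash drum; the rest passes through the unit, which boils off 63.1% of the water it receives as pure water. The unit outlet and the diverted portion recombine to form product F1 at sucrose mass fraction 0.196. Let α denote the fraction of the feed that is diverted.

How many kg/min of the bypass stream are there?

All 1039×0.174 = 180.79 kg/min of sucrose reaches F1, so F1 = 180.79/0.196 = 922.38 kg/min and vapour = 116.62 kg/min.
The evaporator receives (1−α)·1039 of feed at 0.826 water and removes 0.631 of that water:
0.631×0.826×(1−α)×1039 = 116.62
(1−α) = 116.62/541.53 = 0.2154;  α = 0.7846.
Bypass flow = 0.7846×1039 = 815.24 kg/min.

815.2 kg/min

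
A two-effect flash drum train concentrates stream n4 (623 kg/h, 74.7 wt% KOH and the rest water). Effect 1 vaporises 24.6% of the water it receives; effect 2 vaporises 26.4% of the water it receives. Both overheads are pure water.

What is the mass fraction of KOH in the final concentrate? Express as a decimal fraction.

water in feed = 623×0.253 = 157.62 kg/h.
After stage 1: water left = (1−0.246)×157.62 = 118.84; stream total = 584.23 kg/h.
After stage 2: water left = (1−0.264)×118.84 = 87.47; final concentrate = 552.85 kg/h.
KOH fraction = 465.38/552.85 = 0.842.

0.842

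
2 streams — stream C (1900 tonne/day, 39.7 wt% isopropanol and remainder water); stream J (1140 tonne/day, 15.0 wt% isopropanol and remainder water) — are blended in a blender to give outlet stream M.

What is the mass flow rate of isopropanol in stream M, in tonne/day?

isopropanol out = isopropanol in = 1900×0.397 + 1140×0.150 = 925.3 tonne/day.

925.3 tonne/day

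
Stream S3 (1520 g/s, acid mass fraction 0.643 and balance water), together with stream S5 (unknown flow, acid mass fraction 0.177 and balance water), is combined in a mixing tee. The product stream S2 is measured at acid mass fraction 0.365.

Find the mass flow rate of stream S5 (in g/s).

2248 g/s

Let S5 be the unknown flow. Total out = 1520 + S5.
acid balance: 977.36 + 0.177·S5 = 0.365·(1520 + S5)
(0.177 − 0.365)·S5 = 0.365×1520 − 977.36 = -422.56
S5 = -422.56 / -0.188 = 2247.7 g/s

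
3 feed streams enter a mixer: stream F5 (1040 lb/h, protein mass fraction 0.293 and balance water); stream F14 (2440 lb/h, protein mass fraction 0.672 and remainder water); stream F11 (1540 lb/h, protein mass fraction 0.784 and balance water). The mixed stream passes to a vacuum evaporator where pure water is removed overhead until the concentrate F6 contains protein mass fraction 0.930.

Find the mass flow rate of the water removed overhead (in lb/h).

protein entering = 1040×0.293 + 2440×0.672 + 1540×0.784 = 3151.8 lb/h.
All protein reports to F6, so F6 = 3151.8/0.930 = 3389 lb/h.
Total feed = 5020 lb/h; overhead = 5020 − 3389 = 1631 lb/h.

1631 lb/h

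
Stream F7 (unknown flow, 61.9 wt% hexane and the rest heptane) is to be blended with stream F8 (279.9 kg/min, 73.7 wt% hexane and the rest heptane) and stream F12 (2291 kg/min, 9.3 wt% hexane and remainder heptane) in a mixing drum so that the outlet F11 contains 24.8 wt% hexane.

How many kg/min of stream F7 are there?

588.2 kg/min

Let F7 be the unknown flow. Total out = 2570.9 + F7.
hexane balance: 419.35 + 0.619·F7 = 0.248·(2570.9 + F7)
(0.619 − 0.248)·F7 = 0.248×2570.9 − 419.35 = 218.23
F7 = 218.23 / 0.371 = 588.23 kg/min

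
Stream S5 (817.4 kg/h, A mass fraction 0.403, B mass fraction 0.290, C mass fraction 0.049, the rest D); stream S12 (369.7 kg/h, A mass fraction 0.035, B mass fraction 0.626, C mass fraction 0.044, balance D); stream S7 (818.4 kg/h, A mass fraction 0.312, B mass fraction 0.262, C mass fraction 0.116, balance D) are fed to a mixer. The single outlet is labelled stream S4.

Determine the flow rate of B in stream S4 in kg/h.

B out = B in = 817.4×0.290 + 369.7×0.626 + 818.4×0.262 = 682.9 kg/h.

682.9 kg/h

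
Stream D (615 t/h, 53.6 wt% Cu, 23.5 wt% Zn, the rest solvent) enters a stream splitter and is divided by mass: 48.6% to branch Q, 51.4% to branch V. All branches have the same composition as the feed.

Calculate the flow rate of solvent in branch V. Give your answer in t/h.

72.39 t/h

Branch V total = 0.514×615 = 316.11 t/h.
solvent in V = 0.229×316.11 = 72.389 t/h.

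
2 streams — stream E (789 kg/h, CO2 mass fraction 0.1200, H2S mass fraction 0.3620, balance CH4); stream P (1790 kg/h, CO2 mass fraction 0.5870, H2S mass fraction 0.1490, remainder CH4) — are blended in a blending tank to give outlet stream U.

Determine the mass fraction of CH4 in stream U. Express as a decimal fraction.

Total flow out = 789 + 1790 = 2579 kg/h.
CH4 in = 789×0.518 + 1790×0.264 = 881.26 kg/h.
CH4 mass fraction in U = 881.26/2579 = 0.3417.

0.3417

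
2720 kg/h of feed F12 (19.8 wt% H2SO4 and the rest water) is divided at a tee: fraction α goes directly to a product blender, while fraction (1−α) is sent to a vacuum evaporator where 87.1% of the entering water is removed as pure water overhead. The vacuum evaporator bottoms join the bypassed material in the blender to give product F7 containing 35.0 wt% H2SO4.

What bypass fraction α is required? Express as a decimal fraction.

0.378

All 2720×0.198 = 538.56 kg/h of H2SO4 reaches F7, so F7 = 538.56/0.350 = 1538.7 kg/h and vapour = 1181.3 kg/h.
The evaporator receives (1−α)·2720 of feed at 0.802 water and removes 0.871 of that water:
0.871×0.802×(1−α)×2720 = 1181.3
(1−α) = 1181.3/1900 = 0.6217;  α = 0.3783.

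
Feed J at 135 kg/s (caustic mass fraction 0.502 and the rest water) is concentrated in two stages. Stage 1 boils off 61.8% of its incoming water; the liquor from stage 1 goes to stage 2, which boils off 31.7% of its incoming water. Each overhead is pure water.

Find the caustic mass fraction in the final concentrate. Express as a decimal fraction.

0.794

water in feed = 135×0.498 = 67.23 kg/s.
After stage 1: water left = (1−0.618)×67.23 = 25.682; stream total = 93.452 kg/s.
After stage 2: water left = (1−0.317)×25.682 = 17.541; final concentrate = 85.311 kg/s.
caustic fraction = 67.77/85.311 = 0.794.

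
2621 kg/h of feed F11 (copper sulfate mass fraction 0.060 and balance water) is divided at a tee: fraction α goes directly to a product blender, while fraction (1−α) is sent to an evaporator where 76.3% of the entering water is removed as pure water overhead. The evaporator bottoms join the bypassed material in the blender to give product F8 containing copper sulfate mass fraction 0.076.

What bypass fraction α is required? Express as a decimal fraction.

0.706

All 2621×0.060 = 157.26 kg/h of copper sulfate reaches F8, so F8 = 157.26/0.076 = 2069.2 kg/h and vapour = 551.79 kg/h.
The evaporator receives (1−α)·2621 of feed at 0.940 water and removes 0.763 of that water:
0.763×0.940×(1−α)×2621 = 551.79
(1−α) = 551.79/1879.8 = 0.2935;  α = 0.7065.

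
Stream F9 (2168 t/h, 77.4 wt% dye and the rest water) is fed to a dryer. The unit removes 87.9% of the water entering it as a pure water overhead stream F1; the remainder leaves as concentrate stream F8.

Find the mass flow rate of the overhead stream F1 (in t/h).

430.7 t/h

water entering = 2168×0.226 = 489.97 t/h; overhead removed = 0.879×489.97 = 430.68 t/h.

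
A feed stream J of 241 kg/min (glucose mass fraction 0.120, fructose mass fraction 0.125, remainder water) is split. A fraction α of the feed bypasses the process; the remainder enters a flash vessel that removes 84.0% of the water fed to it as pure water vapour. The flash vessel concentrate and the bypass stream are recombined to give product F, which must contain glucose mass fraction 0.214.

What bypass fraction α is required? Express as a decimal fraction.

All 241×0.120 = 28.92 kg/min of glucose reaches F, so F = 28.92/0.214 = 135.14 kg/min and vapour = 105.86 kg/min.
The evaporator receives (1−α)·241 of feed at 0.755 water and removes 0.840 of that water:
0.840×0.755×(1−α)×241 = 105.86
(1−α) = 105.86/152.84 = 0.6926;  α = 0.3074.

0.307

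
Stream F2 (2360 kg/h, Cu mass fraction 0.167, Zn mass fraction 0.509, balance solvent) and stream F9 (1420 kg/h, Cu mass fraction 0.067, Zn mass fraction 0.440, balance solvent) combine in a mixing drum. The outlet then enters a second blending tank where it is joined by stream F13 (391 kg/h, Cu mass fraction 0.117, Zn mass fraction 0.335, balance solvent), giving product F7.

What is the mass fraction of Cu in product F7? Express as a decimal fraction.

0.128

Overall, product flow = 4171 kg/h.
Cu in = 2360×0.167 + 1420×0.067 + 391×0.117 = 535.01 kg/h.
Cu fraction in F7 = 0.128.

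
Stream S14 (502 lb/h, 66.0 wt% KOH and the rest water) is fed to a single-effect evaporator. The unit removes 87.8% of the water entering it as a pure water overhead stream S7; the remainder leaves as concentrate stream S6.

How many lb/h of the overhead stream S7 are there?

149.9 lb/h

water entering = 502×0.340 = 170.68 lb/h; overhead removed = 0.878×170.68 = 149.86 lb/h.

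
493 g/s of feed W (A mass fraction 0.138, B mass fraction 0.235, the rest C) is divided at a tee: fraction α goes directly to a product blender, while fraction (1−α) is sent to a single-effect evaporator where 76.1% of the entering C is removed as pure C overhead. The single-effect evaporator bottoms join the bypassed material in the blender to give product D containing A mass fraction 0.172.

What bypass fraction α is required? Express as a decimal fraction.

All 493×0.138 = 68.034 g/s of A reaches D, so D = 68.034/0.172 = 395.55 g/s and vapour = 97.453 g/s.
The evaporator receives (1−α)·493 of feed at 0.627 C and removes 0.761 of that C:
0.761×0.627×(1−α)×493 = 97.453
(1−α) = 97.453/235.23 = 0.4143;  α = 0.5857.

0.586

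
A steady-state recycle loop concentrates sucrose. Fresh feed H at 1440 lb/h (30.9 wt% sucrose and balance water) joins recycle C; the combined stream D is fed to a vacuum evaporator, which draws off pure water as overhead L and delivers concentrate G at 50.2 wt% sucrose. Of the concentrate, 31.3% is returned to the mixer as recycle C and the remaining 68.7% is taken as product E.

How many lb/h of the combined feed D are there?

1844 lb/h

Overall sucrose balance (none leaves overhead): sucrose in fresh feed = sucrose in product, i.e. 1440×0.309 = (1−0.313)·G·0.502.
G = 444.96/(0.502×0.687) = 1290.2 lb/h.
Recycle C = 0.313×1290.2 = 403.84 lb/h.
Combined feed D = 1440 + 403.84 = 1843.8 lb/h.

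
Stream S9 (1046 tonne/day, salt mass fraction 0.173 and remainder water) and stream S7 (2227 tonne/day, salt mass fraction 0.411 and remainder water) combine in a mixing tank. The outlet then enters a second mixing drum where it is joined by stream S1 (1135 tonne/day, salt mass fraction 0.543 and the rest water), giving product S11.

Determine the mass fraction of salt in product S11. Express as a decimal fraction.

Overall, product flow = 4408 tonne/day.
salt in = 1046×0.173 + 2227×0.411 + 1135×0.543 = 1712.6 tonne/day.
salt fraction in S11 = 0.389.

0.389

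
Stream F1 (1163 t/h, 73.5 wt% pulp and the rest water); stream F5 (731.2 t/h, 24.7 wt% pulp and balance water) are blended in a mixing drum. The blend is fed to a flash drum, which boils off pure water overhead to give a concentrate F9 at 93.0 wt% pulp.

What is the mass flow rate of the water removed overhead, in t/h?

780.9 t/h

pulp entering = 1163×0.735 + 731.2×0.247 = 1035.4 t/h.
All pulp reports to F9, so F9 = 1035.4/0.930 = 1113.3 t/h.
Total feed = 1894.2 t/h; overhead = 1894.2 − 1113.3 = 780.85 t/h.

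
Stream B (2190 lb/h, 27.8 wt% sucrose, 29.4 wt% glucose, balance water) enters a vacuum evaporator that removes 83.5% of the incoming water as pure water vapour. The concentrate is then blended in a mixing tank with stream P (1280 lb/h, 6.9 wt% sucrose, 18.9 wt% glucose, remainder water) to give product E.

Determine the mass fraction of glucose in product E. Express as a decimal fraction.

0.330

Vapour removed = 0.835×0.428×2190 = 782.66 lb/h; concentrate = 1407.3 lb/h.
glucose reaching the mixer = 643.86 (from concentrate) + 1280×0.189 = 885.78 lb/h.
Product flow = 1407.3 + 1280 = 2687.3 lb/h; glucose fraction = 0.330.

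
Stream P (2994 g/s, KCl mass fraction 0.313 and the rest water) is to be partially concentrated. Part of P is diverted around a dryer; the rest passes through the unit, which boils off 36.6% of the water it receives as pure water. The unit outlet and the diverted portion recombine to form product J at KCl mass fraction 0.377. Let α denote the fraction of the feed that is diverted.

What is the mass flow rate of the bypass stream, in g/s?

972.6 g/s

All 2994×0.313 = 937.12 g/s of KCl reaches J, so J = 937.12/0.377 = 2485.7 g/s and vapour = 508.27 g/s.
The evaporator receives (1−α)·2994 of feed at 0.687 water and removes 0.366 of that water:
0.366×0.687×(1−α)×2994 = 508.27
(1−α) = 508.27/752.82 = 0.6752;  α = 0.3248.
Bypass flow = 0.3248×2994 = 972.6 g/s.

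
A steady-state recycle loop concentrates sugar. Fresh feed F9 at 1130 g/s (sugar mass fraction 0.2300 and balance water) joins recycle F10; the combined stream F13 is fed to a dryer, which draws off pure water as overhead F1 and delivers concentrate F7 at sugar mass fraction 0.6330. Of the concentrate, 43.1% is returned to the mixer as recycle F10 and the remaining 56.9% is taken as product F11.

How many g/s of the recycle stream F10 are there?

Overall sugar balance (none leaves overhead): sugar in fresh feed = sugar in product, i.e. 1130×0.230 = (1−0.431)·F7·0.633.
F7 = 259.9/(0.633×0.569) = 721.59 g/s.
Recycle F10 = 0.431×721.59 = 311.01 g/s.

311 g/s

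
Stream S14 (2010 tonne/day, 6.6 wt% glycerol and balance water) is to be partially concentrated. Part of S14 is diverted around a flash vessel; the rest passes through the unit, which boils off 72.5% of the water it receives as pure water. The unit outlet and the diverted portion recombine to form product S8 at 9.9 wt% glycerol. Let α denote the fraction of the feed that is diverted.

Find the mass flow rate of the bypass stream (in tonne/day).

1021 tonne/day

All 2010×0.066 = 132.66 tonne/day of glycerol reaches S8, so S8 = 132.66/0.099 = 1340 tonne/day and vapour = 670 tonne/day.
The evaporator receives (1−α)·2010 of feed at 0.934 water and removes 0.725 of that water:
0.725×0.934×(1−α)×2010 = 670
(1−α) = 670/1361.1 = 0.4923;  α = 0.5077.
Bypass flow = 0.5077×2010 = 1020.6 tonne/day.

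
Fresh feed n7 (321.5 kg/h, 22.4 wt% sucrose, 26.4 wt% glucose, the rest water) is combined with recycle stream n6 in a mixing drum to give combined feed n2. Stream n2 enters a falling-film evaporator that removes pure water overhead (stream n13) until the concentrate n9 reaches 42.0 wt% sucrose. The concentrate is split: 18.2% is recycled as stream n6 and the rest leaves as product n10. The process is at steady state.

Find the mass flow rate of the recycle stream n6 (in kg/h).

38.15 kg/h

Overall sucrose balance (none leaves overhead): sucrose in fresh feed = sucrose in product, i.e. 321.5×0.224 = (1−0.182)·n9·0.420.
n9 = 72.016/(0.420×0.818) = 209.62 kg/h.
Recycle n6 = 0.182×209.62 = 38.15 kg/h.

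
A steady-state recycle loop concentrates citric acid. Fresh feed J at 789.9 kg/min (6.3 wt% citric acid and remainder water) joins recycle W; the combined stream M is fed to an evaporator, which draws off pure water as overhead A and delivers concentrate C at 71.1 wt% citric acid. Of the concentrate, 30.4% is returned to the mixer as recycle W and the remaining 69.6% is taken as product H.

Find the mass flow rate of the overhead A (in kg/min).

Overall citric acid balance (none leaves overhead): citric acid in fresh feed = citric acid in product, i.e. 789.9×0.063 = (1−0.304)·C·0.711.
C = 49.764/(0.711×0.696) = 100.56 kg/min.
Recycle W = 0.304×100.56 = 30.571 kg/min.
Combined feed M = 789.9 + 30.571 = 820.47 kg/min.
Overhead A = M − C = 820.47 − 100.56 = 719.91 kg/min.

719.9 kg/min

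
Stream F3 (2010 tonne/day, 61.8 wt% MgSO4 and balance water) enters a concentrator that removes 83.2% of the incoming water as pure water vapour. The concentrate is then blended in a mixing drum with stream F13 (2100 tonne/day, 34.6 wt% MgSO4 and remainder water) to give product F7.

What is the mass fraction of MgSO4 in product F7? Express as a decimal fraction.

Vapour removed = 0.832×0.382×2010 = 638.83 tonne/day; concentrate = 1371.2 tonne/day.
MgSO4 reaching the mixer = 1242.2 (from concentrate) + 2100×0.346 = 1968.8 tonne/day.
Product flow = 1371.2 + 2100 = 3471.2 tonne/day; MgSO4 fraction = 0.567.

0.567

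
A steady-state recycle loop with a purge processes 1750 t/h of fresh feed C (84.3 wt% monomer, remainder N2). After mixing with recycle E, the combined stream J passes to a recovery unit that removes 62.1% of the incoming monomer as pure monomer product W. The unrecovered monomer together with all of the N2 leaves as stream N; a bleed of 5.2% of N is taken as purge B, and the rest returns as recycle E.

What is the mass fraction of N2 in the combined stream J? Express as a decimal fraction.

N2 enters only via C and leaves only via the purge: 1750×0.157 = 0.052×(N2 in N), and the recovery unit passes all N2, so N2 in J = N2 in N = 5283.7 t/h.
monomer in J: m_A = 1750×0.843 + (1−0.052)·(1−0.621)·m_A, so m_A = 1475.2/0.6407 = 2302.5 t/h.
J = 2302.5 + 5283.7 = 7586.2 t/h.
N2 fraction in J = 5283.7/7586.2 = 0.696.

0.696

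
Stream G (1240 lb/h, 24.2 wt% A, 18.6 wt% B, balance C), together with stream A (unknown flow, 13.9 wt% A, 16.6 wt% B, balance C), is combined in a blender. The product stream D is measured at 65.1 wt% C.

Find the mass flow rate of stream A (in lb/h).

2226 lb/h

Let A be the unknown flow. Total out = 1240 + A.
C balance: 709.28 + 0.695·A = 0.651·(1240 + A)
(0.695 − 0.651)·A = 0.651×1240 − 709.28 = 97.96
A = 97.96 / 0.044 = 2226.4 lb/h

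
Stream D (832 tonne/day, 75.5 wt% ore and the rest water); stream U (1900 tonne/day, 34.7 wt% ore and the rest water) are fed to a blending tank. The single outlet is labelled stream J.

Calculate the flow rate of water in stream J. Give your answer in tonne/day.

water out = water in = 832×0.245 + 1900×0.653 = 1444.5 tonne/day.

1445 tonne/day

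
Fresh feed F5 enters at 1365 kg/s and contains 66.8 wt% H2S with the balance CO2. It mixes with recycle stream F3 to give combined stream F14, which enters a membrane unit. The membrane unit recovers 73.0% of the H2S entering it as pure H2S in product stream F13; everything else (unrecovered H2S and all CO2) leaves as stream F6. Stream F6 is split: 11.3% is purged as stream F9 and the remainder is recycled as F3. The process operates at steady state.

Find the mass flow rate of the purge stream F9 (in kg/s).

489.8 kg/s

CO2 enters only via F5 and leaves only via the purge: 1365×0.332 = 0.113×(CO2 in F6), and the membrane unit passes all CO2, so CO2 in F14 = CO2 in F6 = 4010.4 kg/s.
H2S in F14: m_A = 1365×0.668 + (1−0.113)·(1−0.730)·m_A, so m_A = 911.82/0.7605 = 1199 kg/s.
F6 = (1−0.730)×1199 + 4010.4 = 4334.2 kg/s.
Purge F9 = 0.113×4334.2 = 489.76 kg/s.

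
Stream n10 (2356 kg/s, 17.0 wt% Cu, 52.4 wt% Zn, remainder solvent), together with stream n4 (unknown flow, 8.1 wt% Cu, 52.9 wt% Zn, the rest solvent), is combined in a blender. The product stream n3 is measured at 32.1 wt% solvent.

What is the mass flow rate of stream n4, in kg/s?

Let n4 be the unknown flow. Total out = 2356 + n4.
solvent balance: 720.94 + 0.390·n4 = 0.321·(2356 + n4)
(0.390 − 0.321)·n4 = 0.321×2356 − 720.94 = 35.34
n4 = 35.34 / 0.069 = 512.17 kg/s

512.2 kg/s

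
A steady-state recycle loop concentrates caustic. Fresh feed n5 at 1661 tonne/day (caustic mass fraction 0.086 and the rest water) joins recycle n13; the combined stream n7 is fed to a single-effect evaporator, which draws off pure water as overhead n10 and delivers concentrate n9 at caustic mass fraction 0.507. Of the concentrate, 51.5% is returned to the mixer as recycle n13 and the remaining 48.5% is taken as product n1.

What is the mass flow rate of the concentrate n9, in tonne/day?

Overall caustic balance (none leaves overhead): caustic in fresh feed = caustic in product, i.e. 1661×0.086 = (1−0.515)·n9·0.507.
n9 = 142.85/(0.507×0.485) = 580.92 tonne/day.

580.9 tonne/day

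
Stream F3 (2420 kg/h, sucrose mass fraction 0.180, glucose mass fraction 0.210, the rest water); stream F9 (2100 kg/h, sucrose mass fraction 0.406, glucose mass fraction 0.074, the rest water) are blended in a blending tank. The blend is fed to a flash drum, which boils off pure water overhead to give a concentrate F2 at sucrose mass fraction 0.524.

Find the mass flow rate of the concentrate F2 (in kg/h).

2458 kg/h

sucrose entering = 2420×0.180 + 2100×0.406 = 1288.2 kg/h.
All sucrose reports to F2, so F2 = 1288.2/0.524 = 2458.4 kg/h.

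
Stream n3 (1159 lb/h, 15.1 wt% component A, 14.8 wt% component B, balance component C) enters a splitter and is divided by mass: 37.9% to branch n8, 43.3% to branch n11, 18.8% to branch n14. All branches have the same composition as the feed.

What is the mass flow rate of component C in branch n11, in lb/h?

351.8 lb/h

Branch n11 total = 0.433×1159 = 501.85 lb/h.
component C in n11 = 0.701×501.85 = 351.79 lb/h.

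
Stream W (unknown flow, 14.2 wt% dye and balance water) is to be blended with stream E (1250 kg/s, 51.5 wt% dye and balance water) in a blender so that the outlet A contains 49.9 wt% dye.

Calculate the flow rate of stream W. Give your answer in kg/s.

Let W be the unknown flow. Total out = 1250 + W.
dye balance: 643.75 + 0.142·W = 0.499·(1250 + W)
(0.142 − 0.499)·W = 0.499×1250 − 643.75 = -20
W = -20 / -0.357 = 56.022 kg/s

56.02 kg/s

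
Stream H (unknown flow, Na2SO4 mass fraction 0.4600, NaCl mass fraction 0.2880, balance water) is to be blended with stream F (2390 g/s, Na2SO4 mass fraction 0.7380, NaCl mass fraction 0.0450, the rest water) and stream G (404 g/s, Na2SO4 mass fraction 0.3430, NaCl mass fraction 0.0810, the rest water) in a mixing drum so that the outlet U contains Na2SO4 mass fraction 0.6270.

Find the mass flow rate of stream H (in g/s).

Let H be the unknown flow. Total out = 2794 + H.
Na2SO4 balance: 1902.4 + 0.460·H = 0.627·(2794 + H)
(0.460 − 0.627)·H = 0.627×2794 − 1902.4 = -150.55
H = -150.55 / -0.167 = 901.52 g/s

901.5 g/s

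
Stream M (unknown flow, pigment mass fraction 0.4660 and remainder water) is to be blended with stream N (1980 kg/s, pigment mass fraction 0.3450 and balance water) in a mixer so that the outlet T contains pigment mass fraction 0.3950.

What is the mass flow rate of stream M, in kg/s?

1394 kg/s

Let M be the unknown flow. Total out = 1980 + M.
pigment balance: 683.1 + 0.466·M = 0.395·(1980 + M)
(0.466 − 0.395)·M = 0.395×1980 − 683.1 = 99
M = 99 / 0.071 = 1394.4 kg/s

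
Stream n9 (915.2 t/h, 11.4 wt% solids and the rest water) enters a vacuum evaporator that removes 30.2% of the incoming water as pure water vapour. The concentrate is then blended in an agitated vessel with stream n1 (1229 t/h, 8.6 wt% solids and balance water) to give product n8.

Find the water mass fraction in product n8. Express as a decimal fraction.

Vapour removed = 0.302×0.886×915.2 = 244.88 t/h; concentrate = 670.32 t/h.
water reaching the mixer = 565.99 (from concentrate) + 1229×0.914 = 1689.3 t/h.
Product flow = 670.32 + 1229 = 1899.3 t/h; water fraction = 0.889.

0.889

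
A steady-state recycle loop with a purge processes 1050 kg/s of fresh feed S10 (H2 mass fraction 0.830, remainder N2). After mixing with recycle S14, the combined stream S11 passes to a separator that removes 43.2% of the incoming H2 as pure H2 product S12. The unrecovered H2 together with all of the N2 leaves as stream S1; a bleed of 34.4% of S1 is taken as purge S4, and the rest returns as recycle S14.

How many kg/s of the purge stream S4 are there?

449.9 kg/s

N2 enters only via S10 and leaves only via the purge: 1050×0.170 = 0.344×(N2 in S1), and the separator passes all N2, so N2 in S11 = N2 in S1 = 518.9 kg/s.
H2 in S11: m_A = 1050×0.830 + (1−0.344)·(1−0.432)·m_A, so m_A = 871.5/0.6274 = 1389.1 kg/s.
S1 = (1−0.432)×1389.1 + 518.9 = 1307.9 kg/s.
Purge S4 = 0.344×1307.9 = 449.92 kg/s.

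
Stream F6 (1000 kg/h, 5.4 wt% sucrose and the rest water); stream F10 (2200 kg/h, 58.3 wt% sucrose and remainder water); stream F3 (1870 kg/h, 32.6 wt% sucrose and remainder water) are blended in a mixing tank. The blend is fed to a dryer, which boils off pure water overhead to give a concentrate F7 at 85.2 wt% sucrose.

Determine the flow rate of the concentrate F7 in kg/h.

sucrose entering = 1000×0.054 + 2200×0.583 + 1870×0.326 = 1946.2 kg/h.
All sucrose reports to F7, so F7 = 1946.2/0.852 = 2284.3 kg/h.

2284 kg/h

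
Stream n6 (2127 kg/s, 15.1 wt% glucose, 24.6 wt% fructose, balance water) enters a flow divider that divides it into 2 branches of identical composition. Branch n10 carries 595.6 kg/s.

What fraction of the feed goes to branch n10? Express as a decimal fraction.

Fraction to n10 = 595.6/2127 = 0.2800.

0.280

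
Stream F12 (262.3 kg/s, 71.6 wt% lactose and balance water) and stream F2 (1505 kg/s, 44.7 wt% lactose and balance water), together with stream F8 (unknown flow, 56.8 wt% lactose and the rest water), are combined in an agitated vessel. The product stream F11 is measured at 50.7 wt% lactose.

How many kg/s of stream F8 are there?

Let F8 be the unknown flow. Total out = 1767.3 + F8.
lactose balance: 860.54 + 0.568·F8 = 0.507·(1767.3 + F8)
(0.568 − 0.507)·F8 = 0.507×1767.3 − 860.54 = 35.479
F8 = 35.479 / 0.061 = 581.63 kg/s

581.6 kg/s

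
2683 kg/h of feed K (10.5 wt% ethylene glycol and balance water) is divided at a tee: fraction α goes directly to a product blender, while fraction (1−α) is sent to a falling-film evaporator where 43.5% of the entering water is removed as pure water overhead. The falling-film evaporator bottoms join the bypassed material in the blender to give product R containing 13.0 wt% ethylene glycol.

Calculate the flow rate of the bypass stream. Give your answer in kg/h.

1358 kg/h

All 2683×0.105 = 281.71 kg/h of ethylene glycol reaches R, so R = 281.71/0.130 = 2167 kg/h and vapour = 515.96 kg/h.
The evaporator receives (1−α)·2683 of feed at 0.895 water and removes 0.435 of that water:
0.435×0.895×(1−α)×2683 = 515.96
(1−α) = 515.96/1044.6 = 0.4940;  α = 0.5060.
Bypass flow = 0.5060×2683 = 1357.7 kg/h.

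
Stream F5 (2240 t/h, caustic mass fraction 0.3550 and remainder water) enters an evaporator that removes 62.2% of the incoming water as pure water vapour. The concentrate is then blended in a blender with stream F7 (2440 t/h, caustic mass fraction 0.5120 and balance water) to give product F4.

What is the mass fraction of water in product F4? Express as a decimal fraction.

Vapour removed = 0.622×0.645×2240 = 898.67 t/h; concentrate = 1341.3 t/h.
water reaching the mixer = 546.13 (from concentrate) + 2440×0.488 = 1736.9 t/h.
Product flow = 1341.3 + 2440 = 3781.3 t/h; water fraction = 0.4593.

0.4593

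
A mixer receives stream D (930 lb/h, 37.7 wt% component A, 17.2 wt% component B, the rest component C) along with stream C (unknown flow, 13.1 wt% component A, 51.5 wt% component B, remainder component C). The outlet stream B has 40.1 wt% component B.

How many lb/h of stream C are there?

1868 lb/h

Let C be the unknown flow. Total out = 930 + C.
component B balance: 159.96 + 0.515·C = 0.401·(930 + C)
(0.515 − 0.401)·C = 0.401×930 − 159.96 = 212.97
C = 212.97 / 0.114 = 1868.2 lb/h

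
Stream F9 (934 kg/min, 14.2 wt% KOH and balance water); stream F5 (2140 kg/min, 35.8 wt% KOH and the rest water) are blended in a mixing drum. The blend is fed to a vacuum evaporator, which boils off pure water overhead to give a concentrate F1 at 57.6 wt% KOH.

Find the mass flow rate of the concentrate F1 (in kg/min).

KOH entering = 934×0.142 + 2140×0.358 = 898.75 kg/min.
All KOH reports to F1, so F1 = 898.75/0.576 = 1560.3 kg/min.

1560 kg/min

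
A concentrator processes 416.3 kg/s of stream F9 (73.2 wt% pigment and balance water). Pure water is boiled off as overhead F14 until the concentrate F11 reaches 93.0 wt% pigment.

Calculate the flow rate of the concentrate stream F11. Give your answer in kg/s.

pigment is conserved: 416.3×0.732 = 304.73 kg/s all reports to the concentrate.
Concentrate = 304.73/(target fraction) = 327.67 kg/s.

327.7 kg/s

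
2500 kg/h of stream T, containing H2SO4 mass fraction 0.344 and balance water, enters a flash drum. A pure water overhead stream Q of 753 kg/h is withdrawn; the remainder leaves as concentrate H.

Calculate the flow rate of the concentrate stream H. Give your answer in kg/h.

Concentrate = 2500 − 753 = 1747 kg/h.

1747 kg/h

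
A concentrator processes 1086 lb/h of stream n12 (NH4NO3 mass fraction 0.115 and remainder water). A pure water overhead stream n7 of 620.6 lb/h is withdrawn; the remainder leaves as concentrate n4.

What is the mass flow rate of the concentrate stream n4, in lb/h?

Concentrate = 1086 − 620.6 = 465.4 lb/h.

465.4 lb/h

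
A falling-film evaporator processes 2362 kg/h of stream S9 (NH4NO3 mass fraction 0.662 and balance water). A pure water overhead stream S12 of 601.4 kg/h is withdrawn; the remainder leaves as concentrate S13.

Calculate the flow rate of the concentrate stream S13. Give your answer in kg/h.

1761 kg/h

Concentrate = 2362 − 601.4 = 1760.6 kg/h.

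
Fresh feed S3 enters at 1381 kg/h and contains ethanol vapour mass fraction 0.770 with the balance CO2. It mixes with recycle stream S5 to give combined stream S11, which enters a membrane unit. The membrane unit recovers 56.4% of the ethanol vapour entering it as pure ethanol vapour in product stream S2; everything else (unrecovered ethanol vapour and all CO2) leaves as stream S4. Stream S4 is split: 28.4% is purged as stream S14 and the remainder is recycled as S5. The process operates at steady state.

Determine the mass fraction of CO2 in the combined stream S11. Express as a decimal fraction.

CO2 enters only via S3 and leaves only via the purge: 1381×0.230 = 0.284×(CO2 in S4), and the membrane unit passes all CO2, so CO2 in S11 = CO2 in S4 = 1118.4 kg/h.
ethanol vapour in S11: m_A = 1381×0.770 + (1−0.284)·(1−0.564)·m_A, so m_A = 1063.4/0.6878 = 1546 kg/h.
S11 = 1546 + 1118.4 = 2664.4 kg/h.
CO2 fraction in S11 = 1118.4/2664.4 = 0.420.

0.420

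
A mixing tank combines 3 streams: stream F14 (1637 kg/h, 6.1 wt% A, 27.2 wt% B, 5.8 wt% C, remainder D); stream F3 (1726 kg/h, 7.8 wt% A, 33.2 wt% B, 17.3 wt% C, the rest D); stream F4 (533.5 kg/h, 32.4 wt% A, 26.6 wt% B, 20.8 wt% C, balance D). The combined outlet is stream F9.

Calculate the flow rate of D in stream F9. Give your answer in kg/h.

1824 kg/h

D out = D in = 1637×0.609 + 1726×0.417 + 533.5×0.202 = 1824.4 kg/h.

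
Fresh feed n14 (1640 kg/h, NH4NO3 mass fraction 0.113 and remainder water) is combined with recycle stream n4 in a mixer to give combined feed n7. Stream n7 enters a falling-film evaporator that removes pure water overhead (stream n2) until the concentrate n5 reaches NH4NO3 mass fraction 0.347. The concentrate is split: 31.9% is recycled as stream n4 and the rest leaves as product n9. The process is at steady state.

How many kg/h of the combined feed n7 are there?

Overall NH4NO3 balance (none leaves overhead): NH4NO3 in fresh feed = NH4NO3 in product, i.e. 1640×0.113 = (1−0.319)·n5·0.347.
n5 = 185.32/(0.347×0.681) = 784.23 kg/h.
Recycle n4 = 0.319×784.23 = 250.17 kg/h.
Combined feed n7 = 1640 + 250.17 = 1890.2 kg/h.

1890 kg/h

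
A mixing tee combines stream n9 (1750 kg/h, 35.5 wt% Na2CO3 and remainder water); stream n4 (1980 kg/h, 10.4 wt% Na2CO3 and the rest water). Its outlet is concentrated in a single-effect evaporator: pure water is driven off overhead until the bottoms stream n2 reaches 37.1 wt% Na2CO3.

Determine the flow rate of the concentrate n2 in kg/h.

Na2CO3 entering = 1750×0.355 + 1980×0.104 = 827.17 kg/h.
All Na2CO3 reports to n2, so n2 = 827.17/0.371 = 2229.6 kg/h.

2230 kg/h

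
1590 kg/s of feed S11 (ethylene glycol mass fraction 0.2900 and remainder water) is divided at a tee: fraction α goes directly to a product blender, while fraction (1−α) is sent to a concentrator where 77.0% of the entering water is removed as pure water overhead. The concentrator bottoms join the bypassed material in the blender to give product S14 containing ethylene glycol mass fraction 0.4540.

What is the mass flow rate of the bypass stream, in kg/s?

All 1590×0.290 = 461.1 kg/s of ethylene glycol reaches S14, so S14 = 461.1/0.454 = 1015.6 kg/s and vapour = 574.36 kg/s.
The evaporator receives (1−α)·1590 of feed at 0.710 water and removes 0.770 of that water:
0.770×0.710×(1−α)×1590 = 574.36
(1−α) = 574.36/869.25 = 0.6608;  α = 0.3392.
Bypass flow = 0.3392×1590 = 539.4 kg/s.

539.4 kg/s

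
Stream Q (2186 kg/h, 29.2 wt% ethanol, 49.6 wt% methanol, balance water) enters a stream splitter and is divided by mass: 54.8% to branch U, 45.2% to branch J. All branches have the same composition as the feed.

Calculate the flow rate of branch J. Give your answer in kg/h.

Branch J flow = 0.452×2186 = 988.07 kg/h.

988.1 kg/h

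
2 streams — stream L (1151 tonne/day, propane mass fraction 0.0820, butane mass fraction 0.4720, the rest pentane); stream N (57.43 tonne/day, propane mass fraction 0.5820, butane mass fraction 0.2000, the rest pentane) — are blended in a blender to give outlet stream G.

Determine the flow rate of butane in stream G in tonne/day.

554.8 tonne/day

butane out = butane in = 1151×0.472 + 57.43×0.200 = 554.76 tonne/day.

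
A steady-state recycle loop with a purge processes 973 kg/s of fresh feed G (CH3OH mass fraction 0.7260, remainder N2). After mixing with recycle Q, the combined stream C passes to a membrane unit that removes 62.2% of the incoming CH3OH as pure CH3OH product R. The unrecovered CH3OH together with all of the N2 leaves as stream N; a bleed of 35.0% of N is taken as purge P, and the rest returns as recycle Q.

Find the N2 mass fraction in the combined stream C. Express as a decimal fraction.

N2 enters only via G and leaves only via the purge: 973×0.274 = 0.350×(N2 in N), and the membrane unit passes all N2, so N2 in C = N2 in N = 761.72 kg/s.
CH3OH in C: m_A = 973×0.726 + (1−0.350)·(1−0.622)·m_A, so m_A = 706.4/0.7543 = 936.49 kg/s.
C = 936.49 + 761.72 = 1698.2 kg/s.
N2 fraction in C = 761.72/1698.2 = 0.4485.

0.4485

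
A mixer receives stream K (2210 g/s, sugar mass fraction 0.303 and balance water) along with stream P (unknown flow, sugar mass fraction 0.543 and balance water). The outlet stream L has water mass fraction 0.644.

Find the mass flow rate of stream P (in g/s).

626.4 g/s

Let P be the unknown flow. Total out = 2210 + P.
water balance: 1540.4 + 0.457·P = 0.644·(2210 + P)
(0.457 − 0.644)·P = 0.644×2210 − 1540.4 = -117.13
P = -117.13 / -0.187 = 626.36 g/s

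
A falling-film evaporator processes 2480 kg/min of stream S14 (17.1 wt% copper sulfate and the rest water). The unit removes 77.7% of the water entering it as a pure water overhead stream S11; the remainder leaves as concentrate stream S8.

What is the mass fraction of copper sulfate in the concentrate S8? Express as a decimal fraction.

copper sulfate is not removed: 2480×0.171 = 424.08 kg/min of copper sulfate enters S8.
water entering = 2480×0.829 = 2055.9 kg/min; overhead removed = 0.777×2055.9 = 1597.4 kg/min.
Concentrate = 2480 − 1597.4 = 882.55 kg/min.
Mass fraction = 424.08/882.55 = 0.4805.

0.4805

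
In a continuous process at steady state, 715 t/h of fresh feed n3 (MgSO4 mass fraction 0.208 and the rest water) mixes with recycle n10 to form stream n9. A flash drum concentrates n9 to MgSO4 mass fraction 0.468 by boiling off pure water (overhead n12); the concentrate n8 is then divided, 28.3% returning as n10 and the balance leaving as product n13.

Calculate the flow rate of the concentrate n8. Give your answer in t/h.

443.2 t/h

Overall MgSO4 balance (none leaves overhead): MgSO4 in fresh feed = MgSO4 in product, i.e. 715×0.208 = (1−0.283)·n8·0.468.
n8 = 148.72/(0.468×0.717) = 443.2 t/h.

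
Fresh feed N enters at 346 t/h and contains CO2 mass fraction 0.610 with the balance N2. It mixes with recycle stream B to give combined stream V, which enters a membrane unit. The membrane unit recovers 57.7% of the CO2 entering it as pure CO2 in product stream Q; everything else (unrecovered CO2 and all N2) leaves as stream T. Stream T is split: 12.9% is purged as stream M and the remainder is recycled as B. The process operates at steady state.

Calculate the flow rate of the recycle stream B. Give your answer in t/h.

N2 enters only via N and leaves only via the purge: 346×0.390 = 0.129×(N2 in T), and the membrane unit passes all N2, so N2 in V = N2 in T = 1046 t/h.
CO2 in V: m_A = 346×0.610 + (1−0.129)·(1−0.577)·m_A, so m_A = 211.06/0.6316 = 334.18 t/h.
T = (1−0.577)×334.18 + 1046 = 1187.4 t/h.
Recycle B = (1−0.129)×1187.4 = 1034.2 t/h.

1034 t/h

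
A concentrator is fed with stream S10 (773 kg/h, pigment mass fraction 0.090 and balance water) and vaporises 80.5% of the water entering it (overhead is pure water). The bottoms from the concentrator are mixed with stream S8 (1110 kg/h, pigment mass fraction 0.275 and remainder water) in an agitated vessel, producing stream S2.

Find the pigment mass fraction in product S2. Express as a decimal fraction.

0.285

Vapour removed = 0.805×0.910×773 = 566.26 kg/h; concentrate = 206.74 kg/h.
pigment reaching the mixer = 69.57 (from concentrate) + 1110×0.275 = 374.82 kg/h.
Product flow = 206.74 + 1110 = 1316.7 kg/h; pigment fraction = 0.285.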